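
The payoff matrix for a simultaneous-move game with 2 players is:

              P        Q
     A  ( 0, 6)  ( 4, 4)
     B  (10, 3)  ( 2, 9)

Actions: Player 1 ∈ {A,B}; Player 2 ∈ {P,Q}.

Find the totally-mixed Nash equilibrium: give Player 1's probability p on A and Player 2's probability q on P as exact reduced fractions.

p=3/4, q=1/6

P1 indiff ⇒ q·0+(1-q)·4 = q·10+(1-q)·2 ⇒ q(-10) = (1-q)(-2) ⇒ q = 1/6
P2 indiff ⇒ p·6+(1-p)·3 = p·4+(1-p)·9 ⇒ p(2) = (1-p)(6) ⇒ p = 3/4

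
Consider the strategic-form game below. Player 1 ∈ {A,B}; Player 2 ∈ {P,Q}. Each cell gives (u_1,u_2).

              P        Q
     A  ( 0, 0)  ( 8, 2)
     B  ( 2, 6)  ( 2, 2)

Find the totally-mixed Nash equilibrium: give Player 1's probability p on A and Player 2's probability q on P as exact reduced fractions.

P1 indiff ⇒ q·0+(1-q)·8 = q·2+(1-q)·2 ⇒ q(-2) = (1-q)(-6) ⇒ q = 3/4
P2 indiff ⇒ p·0+(1-p)·6 = p·2+(1-p)·2 ⇒ p(-2) = (1-p)(-4) ⇒ p = 2/3

P1 mixes 2/3 on A; P2 mixes 3/4 on P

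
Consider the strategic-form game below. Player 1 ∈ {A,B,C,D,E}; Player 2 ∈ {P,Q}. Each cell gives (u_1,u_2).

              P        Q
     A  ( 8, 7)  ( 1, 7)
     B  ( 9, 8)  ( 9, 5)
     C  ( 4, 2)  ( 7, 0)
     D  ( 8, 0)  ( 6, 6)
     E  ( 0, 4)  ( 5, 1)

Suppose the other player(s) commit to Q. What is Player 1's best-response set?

BR_1 = {B}

u_1(A vs Q) = 1
u_1(B vs Q) = 9
u_1(C vs Q) = 7
u_1(D vs Q) = 6
u_1(E vs Q) = 5
max payoff 9 at {B}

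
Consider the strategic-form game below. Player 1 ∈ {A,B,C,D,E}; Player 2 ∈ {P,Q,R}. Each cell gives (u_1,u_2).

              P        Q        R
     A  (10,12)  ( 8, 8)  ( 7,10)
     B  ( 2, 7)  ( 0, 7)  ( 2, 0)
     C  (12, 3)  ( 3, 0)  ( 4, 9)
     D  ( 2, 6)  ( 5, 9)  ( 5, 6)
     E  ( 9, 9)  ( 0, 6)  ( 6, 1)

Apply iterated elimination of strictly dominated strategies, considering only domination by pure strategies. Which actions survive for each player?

P1 drop B (A beats it: P:10>2 Q:8>0 R:7>2)
P1 drop D (A beats it: P:10>2 Q:8>5 R:7>5)
P1 drop E (A beats it: P:10>9 Q:8>0 R:7>6)
P2 drop Q (P beats it: A:12>8 C:3>0)
P1→{A,C} P2→{P,R}

IESDS → P1:{A,C} P2:{P,R}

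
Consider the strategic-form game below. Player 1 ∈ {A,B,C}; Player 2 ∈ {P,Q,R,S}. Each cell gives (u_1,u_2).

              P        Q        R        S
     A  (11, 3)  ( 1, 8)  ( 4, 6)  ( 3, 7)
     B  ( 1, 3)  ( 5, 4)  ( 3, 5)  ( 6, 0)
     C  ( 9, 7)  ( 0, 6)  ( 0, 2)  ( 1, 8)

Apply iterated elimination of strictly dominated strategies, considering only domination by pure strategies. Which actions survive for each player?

P1 drop C (A beats it: P:11>9 Q:1>0 R:4>0 S:3>1)
P2 drop P (Q beats it: A:8>3 B:4>3)
P2 drop S (Q beats it: A:8>7 B:4>0)
P1→{A,B} P2→{Q,R}

IESDS → P1:{A,B} P2:{Q,R}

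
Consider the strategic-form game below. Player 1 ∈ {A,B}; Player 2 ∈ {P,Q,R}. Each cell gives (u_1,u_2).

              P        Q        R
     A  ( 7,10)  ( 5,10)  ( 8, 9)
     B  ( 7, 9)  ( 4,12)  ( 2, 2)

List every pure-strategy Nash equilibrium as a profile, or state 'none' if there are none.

(A,P): NE
(A,Q): NE
(A,R): not NE [P2→Q gives 10>9]
(B,P): not NE [P2→Q gives 12>9]
(B,Q): not NE [P1→A gives 5>4]
(B,R): not NE [P1→A gives 8>2; P2→Q gives 12>2]

NE set: (A,P), (A,Q)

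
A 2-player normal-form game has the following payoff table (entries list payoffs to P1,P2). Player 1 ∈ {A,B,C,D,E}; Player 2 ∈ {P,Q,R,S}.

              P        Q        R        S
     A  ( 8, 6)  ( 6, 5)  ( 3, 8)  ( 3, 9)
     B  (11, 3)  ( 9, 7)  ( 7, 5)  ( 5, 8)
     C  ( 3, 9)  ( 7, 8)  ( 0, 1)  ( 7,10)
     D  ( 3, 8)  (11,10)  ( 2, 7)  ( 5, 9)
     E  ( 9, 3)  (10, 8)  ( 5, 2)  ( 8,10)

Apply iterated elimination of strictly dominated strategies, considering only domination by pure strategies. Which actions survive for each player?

P1 drop A (B beats it: P:11>8 Q:9>6 R:7>3 S:5>3)
P1 drop C (E beats it: P:9>3 Q:10>7 R:5>0 S:8>7)
P2 drop P (Q beats it: B:7>3 D:10>8 E:8>3)
P2 drop R (Q beats it: B:7>5 D:10>7 E:8>2)
P1 drop B (E beats it: Q:10>9 S:8>5)
P1→{D,E} P2→{Q,S}

Survivors P1:{D,E} P2:{Q,S}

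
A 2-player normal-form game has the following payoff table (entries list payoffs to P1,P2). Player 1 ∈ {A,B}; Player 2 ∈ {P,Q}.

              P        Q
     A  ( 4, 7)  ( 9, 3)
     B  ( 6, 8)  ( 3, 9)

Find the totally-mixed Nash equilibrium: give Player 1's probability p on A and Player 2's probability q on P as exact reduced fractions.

p=1/5, q=3/4

P1 indiff ⇒ q·4+(1-q)·9 = q·6+(1-q)·3 ⇒ q(-2) = (1-q)(-6) ⇒ q = 3/4
P2 indiff ⇒ p·7+(1-p)·8 = p·3+(1-p)·9 ⇒ p(4) = (1-p)(1) ⇒ p = 1/5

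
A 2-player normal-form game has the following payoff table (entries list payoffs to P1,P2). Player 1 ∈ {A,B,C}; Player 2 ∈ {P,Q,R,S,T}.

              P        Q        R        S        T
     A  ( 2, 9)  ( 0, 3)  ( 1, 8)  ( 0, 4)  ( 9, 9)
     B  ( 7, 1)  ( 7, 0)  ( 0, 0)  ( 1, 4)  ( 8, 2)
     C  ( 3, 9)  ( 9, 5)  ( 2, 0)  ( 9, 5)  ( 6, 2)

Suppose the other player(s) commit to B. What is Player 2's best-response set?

u_2(P vs B) = 1
u_2(Q vs B) = 0
u_2(R vs B) = 0
u_2(S vs B) = 4
u_2(T vs B) = 2
max payoff 4 at {S}

P2 best: {S}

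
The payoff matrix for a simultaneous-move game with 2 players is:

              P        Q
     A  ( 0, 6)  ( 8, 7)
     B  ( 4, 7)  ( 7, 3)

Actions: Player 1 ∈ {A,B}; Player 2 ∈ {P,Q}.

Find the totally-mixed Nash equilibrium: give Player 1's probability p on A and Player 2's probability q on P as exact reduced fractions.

P1 mixes 4/5 on A; P2 mixes 1/5 on P

P1 indiff ⇒ q·0+(1-q)·8 = q·4+(1-q)·7 ⇒ q(-4) = (1-q)(-1) ⇒ q = 1/5
P2 indiff ⇒ p·6+(1-p)·7 = p·7+(1-p)·3 ⇒ p(-1) = (1-p)(-4) ⇒ p = 4/5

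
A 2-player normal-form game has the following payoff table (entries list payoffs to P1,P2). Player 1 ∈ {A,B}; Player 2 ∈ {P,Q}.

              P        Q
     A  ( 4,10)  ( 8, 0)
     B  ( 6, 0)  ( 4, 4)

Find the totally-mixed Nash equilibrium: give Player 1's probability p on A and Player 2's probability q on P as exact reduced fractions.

(p,q) = (2/7, 2/3)

P1 indiff ⇒ q·4+(1-q)·8 = q·6+(1-q)·4 ⇒ q(-2) = (1-q)(-4) ⇒ q = 2/3
P2 indiff ⇒ p·10+(1-p)·0 = p·0+(1-p)·4 ⇒ p(10) = (1-p)(4) ⇒ p = 2/7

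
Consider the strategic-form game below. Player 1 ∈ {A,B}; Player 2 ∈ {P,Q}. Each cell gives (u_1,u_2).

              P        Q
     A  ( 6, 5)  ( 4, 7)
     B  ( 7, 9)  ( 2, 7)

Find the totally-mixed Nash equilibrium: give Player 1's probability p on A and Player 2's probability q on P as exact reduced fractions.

p=1/2, q=2/3

P1 indiff ⇒ q·6+(1-q)·4 = q·7+(1-q)·2 ⇒ q(-1) = (1-q)(-2) ⇒ q = 2/3
P2 indiff ⇒ p·5+(1-p)·9 = p·7+(1-p)·7 ⇒ p(-2) = (1-p)(-2) ⇒ p = 1/2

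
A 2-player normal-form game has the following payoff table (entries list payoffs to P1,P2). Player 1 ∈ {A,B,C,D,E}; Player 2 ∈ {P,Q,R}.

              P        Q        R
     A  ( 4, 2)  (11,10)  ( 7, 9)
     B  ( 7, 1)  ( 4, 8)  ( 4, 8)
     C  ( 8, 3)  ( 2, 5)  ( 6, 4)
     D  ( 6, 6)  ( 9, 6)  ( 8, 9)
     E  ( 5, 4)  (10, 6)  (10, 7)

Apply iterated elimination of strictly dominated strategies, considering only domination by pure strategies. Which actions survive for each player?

P2 drop P (R beats it: A:9>2 B:8>1 C:4>3 D:9>6 E:7>4)
P1 drop B (A beats it: Q:11>4 R:7>4)
P1 drop C (A beats it: Q:11>2 R:7>6)
P1 drop D (E beats it: Q:10>9 R:10>8)
P1→{A,E} P2→{Q,R}

Survivors P1:{A,E} P2:{Q,R}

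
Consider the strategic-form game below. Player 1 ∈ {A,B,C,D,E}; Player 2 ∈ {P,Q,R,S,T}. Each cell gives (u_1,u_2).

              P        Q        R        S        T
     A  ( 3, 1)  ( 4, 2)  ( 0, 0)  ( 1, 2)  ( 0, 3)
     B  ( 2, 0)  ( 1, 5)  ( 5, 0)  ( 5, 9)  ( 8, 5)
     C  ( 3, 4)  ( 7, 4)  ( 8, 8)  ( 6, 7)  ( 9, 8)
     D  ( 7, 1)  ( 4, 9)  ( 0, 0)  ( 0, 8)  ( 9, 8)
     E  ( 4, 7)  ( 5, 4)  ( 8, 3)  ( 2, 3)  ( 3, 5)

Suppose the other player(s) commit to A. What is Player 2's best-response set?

P2 best: {T}

u_2(P vs A) = 1
u_2(Q vs A) = 2
u_2(R vs A) = 0
u_2(S vs A) = 2
u_2(T vs A) = 3
max payoff 3 at {T}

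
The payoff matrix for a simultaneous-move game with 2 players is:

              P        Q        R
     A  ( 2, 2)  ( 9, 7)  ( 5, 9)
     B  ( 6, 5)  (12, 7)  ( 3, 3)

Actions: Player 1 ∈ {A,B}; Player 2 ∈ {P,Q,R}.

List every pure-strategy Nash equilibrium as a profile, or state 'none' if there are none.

(A,P): not NE [P1→B gives 6>2; P2→R gives 9>2]
(A,Q): not NE [P1→B gives 12>9; P2→R gives 9>7]
(A,R): NE
(B,P): not NE [P2→Q gives 7>5]
(B,Q): NE
(B,R): not NE [P1→A gives 5>3; P2→Q gives 7>3]

NE set: (A,R), (B,Q)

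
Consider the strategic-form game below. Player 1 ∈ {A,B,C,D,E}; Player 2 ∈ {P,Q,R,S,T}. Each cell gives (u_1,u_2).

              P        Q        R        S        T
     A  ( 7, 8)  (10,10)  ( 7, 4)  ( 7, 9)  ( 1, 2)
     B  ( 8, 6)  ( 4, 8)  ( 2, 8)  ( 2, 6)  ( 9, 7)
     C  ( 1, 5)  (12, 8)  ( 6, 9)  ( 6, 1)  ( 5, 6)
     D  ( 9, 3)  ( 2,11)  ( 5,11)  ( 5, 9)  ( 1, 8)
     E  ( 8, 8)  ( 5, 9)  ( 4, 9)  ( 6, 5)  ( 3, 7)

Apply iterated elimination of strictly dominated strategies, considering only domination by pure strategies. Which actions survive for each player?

Survivors P1:{A,C} P2:{Q,R}

P2 drop P (Q beats it: A:10>8 B:8>6 C:8>5 D:11>3 E:9>8)
P1 drop D (C beats it: Q:12>2 R:6>5 S:6>5 T:5>1)
P2 drop S (Q beats it: A:10>9 B:8>6 C:8>1 E:9>5)
P1 drop E (C beats it: Q:12>5 R:6>4 T:5>3)
P2 drop T (Q beats it: A:10>2 B:8>7 C:8>6)
P1 drop B (A beats it: Q:10>4 R:7>2)
P1→{A,C} P2→{Q,R}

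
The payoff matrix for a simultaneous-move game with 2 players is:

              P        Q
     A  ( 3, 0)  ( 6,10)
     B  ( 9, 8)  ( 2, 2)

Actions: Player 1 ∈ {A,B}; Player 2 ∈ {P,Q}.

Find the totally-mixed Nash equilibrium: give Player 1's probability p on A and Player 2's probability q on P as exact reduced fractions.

P1 indiff ⇒ q·3+(1-q)·6 = q·9+(1-q)·2 ⇒ q(-6) = (1-q)(-4) ⇒ q = 2/5
P2 indiff ⇒ p·0+(1-p)·8 = p·10+(1-p)·2 ⇒ p(-10) = (1-p)(-6) ⇒ p = 3/8

(p,q) = (3/8, 2/5)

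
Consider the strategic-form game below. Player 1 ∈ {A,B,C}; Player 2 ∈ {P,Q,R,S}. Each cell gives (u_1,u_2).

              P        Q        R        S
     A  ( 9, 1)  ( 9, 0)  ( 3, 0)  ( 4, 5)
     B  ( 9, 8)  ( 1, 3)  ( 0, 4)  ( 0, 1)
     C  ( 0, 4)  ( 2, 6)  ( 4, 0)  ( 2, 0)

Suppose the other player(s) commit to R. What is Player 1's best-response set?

argmax u_1 = {C}

u_1(A vs R) = 3
u_1(B vs R) = 0
u_1(C vs R) = 4
max payoff 4 at {C}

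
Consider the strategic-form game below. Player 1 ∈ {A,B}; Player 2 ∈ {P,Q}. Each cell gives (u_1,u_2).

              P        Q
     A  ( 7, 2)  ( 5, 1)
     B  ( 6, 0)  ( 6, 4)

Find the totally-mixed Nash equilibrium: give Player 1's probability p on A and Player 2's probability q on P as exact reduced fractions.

(p,q) = (4/5, 1/2)

P1 indiff ⇒ q·7+(1-q)·5 = q·6+(1-q)·6 ⇒ q(1) = (1-q)(1) ⇒ q = 1/2
P2 indiff ⇒ p·2+(1-p)·0 = p·1+(1-p)·4 ⇒ p(1) = (1-p)(4) ⇒ p = 4/5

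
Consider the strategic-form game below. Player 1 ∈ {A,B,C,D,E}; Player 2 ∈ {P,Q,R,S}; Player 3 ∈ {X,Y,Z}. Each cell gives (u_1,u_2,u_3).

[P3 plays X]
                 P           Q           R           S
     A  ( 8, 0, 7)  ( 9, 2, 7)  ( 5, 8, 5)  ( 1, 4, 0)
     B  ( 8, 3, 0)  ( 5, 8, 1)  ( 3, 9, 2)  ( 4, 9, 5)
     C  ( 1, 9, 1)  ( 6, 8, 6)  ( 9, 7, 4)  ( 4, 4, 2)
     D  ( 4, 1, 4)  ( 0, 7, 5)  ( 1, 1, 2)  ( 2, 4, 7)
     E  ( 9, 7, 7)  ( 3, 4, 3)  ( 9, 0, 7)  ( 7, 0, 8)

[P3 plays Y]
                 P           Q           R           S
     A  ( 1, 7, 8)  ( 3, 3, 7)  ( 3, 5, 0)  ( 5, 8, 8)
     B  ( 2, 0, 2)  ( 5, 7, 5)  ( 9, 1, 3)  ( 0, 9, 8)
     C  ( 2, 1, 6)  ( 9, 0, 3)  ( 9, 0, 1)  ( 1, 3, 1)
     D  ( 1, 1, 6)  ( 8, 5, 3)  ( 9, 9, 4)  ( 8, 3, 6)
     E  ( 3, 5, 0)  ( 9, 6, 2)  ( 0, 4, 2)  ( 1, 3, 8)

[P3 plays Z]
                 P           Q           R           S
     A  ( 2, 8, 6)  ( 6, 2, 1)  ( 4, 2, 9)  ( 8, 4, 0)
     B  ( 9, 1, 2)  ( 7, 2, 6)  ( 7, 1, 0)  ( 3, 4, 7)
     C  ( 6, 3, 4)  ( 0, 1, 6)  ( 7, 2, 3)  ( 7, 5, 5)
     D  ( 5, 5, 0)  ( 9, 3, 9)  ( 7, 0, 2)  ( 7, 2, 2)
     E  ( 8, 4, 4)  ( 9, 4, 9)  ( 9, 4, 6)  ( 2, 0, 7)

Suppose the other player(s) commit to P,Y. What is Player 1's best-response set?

argmax u_1 = {E}

u_1(A vs P,Y) = 1
u_1(B vs P,Y) = 2
u_1(C vs P,Y) = 2
u_1(D vs P,Y) = 1
u_1(E vs P,Y) = 3
max payoff 3 at {E}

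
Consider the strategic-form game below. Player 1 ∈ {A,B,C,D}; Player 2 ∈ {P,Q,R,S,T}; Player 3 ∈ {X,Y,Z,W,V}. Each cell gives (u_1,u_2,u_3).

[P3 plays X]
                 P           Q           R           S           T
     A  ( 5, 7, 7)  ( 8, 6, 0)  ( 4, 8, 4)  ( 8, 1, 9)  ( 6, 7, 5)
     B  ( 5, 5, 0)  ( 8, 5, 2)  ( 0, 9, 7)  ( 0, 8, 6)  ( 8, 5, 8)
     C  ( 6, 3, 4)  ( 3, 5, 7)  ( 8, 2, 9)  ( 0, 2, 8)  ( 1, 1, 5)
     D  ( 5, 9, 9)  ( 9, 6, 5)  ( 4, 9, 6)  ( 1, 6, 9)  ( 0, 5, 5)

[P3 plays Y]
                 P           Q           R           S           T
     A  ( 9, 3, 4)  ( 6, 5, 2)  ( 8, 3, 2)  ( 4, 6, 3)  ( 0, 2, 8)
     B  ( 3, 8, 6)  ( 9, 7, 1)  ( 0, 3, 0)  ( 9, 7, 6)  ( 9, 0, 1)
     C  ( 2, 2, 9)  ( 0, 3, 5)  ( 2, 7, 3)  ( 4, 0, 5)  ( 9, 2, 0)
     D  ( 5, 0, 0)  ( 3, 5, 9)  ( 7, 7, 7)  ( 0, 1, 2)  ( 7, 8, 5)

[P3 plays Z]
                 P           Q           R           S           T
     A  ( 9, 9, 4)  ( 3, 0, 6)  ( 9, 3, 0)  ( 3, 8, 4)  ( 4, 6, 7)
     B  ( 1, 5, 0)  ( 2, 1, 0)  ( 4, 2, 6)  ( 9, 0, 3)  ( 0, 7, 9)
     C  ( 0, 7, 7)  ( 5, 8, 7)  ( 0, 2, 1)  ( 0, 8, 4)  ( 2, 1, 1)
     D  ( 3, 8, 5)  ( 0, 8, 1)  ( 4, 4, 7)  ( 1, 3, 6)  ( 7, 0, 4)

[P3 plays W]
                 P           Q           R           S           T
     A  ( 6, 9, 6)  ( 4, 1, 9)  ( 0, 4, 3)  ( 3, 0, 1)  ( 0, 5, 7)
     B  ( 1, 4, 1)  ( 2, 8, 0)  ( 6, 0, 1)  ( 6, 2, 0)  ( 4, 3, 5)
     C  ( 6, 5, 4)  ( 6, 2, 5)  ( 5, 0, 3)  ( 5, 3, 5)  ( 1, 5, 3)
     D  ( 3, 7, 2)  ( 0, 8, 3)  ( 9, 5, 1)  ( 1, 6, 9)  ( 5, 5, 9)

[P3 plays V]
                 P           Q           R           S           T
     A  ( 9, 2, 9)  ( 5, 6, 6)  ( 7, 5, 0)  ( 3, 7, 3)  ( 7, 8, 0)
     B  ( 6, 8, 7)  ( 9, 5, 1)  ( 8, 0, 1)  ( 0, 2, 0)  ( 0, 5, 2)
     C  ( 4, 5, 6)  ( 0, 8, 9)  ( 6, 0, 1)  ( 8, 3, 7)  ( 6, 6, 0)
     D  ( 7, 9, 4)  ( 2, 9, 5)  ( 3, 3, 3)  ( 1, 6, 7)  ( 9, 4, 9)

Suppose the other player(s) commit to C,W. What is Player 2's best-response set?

u_2(P vs C,W) = 5
u_2(Q vs C,W) = 2
u_2(R vs C,W) = 0
u_2(S vs C,W) = 3
u_2(T vs C,W) = 5
max payoff 5 at {P,T}

P2 best: {P,T}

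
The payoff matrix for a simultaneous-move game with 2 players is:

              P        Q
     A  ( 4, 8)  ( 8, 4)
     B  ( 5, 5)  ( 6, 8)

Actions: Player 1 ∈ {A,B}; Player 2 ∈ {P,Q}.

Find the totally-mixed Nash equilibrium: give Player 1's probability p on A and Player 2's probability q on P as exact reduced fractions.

p=3/7, q=2/3

P1 indiff ⇒ q·4+(1-q)·8 = q·5+(1-q)·6 ⇒ q(-1) = (1-q)(-2) ⇒ q = 2/3
P2 indiff ⇒ p·8+(1-p)·5 = p·4+(1-p)·8 ⇒ p(4) = (1-p)(3) ⇒ p = 3/7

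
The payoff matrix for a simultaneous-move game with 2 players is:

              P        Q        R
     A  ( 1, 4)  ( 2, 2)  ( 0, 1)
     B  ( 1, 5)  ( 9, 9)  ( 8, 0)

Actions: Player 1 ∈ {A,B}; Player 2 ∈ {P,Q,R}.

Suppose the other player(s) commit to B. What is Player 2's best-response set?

BR_2 = {Q}

u_2(P vs B) = 5
u_2(Q vs B) = 9
u_2(R vs B) = 0
max payoff 9 at {Q}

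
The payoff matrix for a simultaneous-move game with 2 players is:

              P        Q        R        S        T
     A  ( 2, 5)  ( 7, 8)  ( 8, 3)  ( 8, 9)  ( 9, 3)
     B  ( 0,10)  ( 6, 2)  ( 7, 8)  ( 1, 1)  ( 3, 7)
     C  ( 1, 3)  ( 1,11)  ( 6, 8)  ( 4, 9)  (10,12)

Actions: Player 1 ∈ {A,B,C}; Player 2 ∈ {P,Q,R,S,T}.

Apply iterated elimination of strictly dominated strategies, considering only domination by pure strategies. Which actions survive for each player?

Remaining: P1:{A,C} P2:{Q,S,T}

P1 drop B (A beats it: P:2>0 Q:7>6 R:8>7 S:8>1 T:9>3)
P2 drop P (Q beats it: A:8>5 C:11>3)
P2 drop R (Q beats it: A:8>3 C:11>8)
P1→{A,C} P2→{Q,S,T}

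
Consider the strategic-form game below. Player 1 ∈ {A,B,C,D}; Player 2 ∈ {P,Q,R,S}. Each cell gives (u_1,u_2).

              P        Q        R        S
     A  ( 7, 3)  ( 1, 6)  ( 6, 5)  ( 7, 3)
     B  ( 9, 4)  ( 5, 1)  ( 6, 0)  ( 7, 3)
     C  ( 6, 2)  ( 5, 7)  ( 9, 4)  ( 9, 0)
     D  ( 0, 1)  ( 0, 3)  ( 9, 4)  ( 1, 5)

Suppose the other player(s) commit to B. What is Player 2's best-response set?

argmax u_2 = {P}

u_2(P vs B) = 4
u_2(Q vs B) = 1
u_2(R vs B) = 0
u_2(S vs B) = 3
max payoff 4 at {P}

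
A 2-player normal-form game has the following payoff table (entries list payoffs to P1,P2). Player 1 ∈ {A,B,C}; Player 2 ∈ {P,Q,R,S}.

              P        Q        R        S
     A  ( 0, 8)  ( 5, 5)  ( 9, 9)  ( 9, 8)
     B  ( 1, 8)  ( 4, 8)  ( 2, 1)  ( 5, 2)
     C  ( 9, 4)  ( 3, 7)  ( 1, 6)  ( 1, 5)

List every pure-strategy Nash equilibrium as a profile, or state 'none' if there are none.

NE set: (A,R)

(A,P): not NE [P1→C gives 9>0; P2→R gives 9>8]
(A,Q): not NE [P2→R gives 9>5]
(A,R): NE
(A,S): not NE [P2→R gives 9>8]
(B,P): not NE [P1→C gives 9>1]
(B,Q): not NE [P1→A gives 5>4]
(B,R): not NE [P1→A gives 9>2; P2→Q gives 8>1]
(B,S): not NE [P1→A gives 9>5; P2→Q gives 8>2]
(C,P): not NE [P2→Q gives 7>4]
(C,Q): not NE [P1→A gives 5>3]
(C,R): not NE [P1→A gives 9>1; P2→Q gives 7>6]
(C,S): not NE [P1→A gives 9>1; P2→Q gives 7>5]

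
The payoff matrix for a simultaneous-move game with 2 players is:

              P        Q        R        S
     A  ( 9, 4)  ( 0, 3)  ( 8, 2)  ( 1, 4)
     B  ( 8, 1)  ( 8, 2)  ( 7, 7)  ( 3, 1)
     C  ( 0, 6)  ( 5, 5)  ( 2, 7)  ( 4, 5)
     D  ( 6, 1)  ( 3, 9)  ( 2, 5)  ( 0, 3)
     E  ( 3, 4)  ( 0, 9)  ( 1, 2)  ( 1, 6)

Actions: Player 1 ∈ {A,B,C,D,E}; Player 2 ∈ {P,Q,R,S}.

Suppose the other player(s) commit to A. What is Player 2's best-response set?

u_2(P vs A) = 4
u_2(Q vs A) = 3
u_2(R vs A) = 2
u_2(S vs A) = 4
max payoff 4 at {P,S}

argmax u_2 = {P,S}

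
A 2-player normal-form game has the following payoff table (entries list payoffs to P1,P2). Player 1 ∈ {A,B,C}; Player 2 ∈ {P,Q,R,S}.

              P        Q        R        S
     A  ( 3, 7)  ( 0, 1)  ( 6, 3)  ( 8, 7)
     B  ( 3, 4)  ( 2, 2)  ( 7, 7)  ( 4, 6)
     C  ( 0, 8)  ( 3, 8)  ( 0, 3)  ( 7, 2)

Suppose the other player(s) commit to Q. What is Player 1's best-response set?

u_1(A vs Q) = 0
u_1(B vs Q) = 2
u_1(C vs Q) = 3
max payoff 3 at {C}

argmax u_1 = {C}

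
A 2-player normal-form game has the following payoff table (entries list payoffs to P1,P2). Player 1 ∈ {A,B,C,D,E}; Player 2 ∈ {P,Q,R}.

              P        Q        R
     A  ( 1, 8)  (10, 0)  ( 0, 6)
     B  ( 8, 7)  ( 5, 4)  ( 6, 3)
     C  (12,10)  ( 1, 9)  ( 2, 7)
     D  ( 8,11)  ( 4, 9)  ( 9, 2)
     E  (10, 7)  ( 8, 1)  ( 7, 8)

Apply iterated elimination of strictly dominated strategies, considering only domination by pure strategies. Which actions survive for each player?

Survivors P1:{C,D,E} P2:{P,R}

P1 drop B (E beats it: P:10>8 Q:8>5 R:7>6)
P2 drop Q (P beats it: A:8>0 C:10>9 D:11>9 E:7>1)
P1 drop A (C beats it: P:12>1 R:2>0)
P1→{C,D,E} P2→{P,R}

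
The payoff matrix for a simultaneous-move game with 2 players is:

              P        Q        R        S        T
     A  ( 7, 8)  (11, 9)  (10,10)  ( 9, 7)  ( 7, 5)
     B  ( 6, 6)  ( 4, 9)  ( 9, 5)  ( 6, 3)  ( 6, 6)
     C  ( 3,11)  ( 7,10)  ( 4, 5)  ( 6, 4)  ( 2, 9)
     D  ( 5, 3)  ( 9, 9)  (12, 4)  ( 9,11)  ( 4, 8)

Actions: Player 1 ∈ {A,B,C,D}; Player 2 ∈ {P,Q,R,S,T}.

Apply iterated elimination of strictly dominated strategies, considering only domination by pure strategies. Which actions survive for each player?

P1 drop B (A beats it: P:7>6 Q:11>4 R:10>9 S:9>6 T:7>6)
P1 drop C (A beats it: P:7>3 Q:11>7 R:10>4 S:9>6 T:7>2)
P2 drop P (Q beats it: A:9>8 D:9>3)
P2 drop T (Q beats it: A:9>5 D:9>8)
P1→{A,D} P2→{Q,R,S}

IESDS → P1:{A,D} P2:{Q,R,S}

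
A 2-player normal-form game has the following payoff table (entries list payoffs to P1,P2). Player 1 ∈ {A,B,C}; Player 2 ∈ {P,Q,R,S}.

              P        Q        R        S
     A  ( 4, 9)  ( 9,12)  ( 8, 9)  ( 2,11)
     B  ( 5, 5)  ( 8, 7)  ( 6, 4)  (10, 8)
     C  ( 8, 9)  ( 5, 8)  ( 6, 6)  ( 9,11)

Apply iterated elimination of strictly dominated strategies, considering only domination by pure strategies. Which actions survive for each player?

IESDS → P1:{A,B} P2:{Q,S}

P2 drop P (S beats it: A:11>9 B:8>5 C:11>9)
P2 drop R (Q beats it: A:12>9 B:7>4 C:8>6)
P1 drop C (B beats it: Q:8>5 S:10>9)
P1→{A,B} P2→{Q,S}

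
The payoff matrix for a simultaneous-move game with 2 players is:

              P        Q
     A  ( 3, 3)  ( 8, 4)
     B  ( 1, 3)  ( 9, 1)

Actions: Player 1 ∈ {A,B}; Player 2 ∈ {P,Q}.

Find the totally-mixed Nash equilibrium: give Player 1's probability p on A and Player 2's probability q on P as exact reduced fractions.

P1 indiff ⇒ q·3+(1-q)·8 = q·1+(1-q)·9 ⇒ q(2) = (1-q)(1) ⇒ q = 1/3
P2 indiff ⇒ p·3+(1-p)·3 = p·4+(1-p)·1 ⇒ p(-1) = (1-p)(-2) ⇒ p = 2/3

p=2/3, q=1/3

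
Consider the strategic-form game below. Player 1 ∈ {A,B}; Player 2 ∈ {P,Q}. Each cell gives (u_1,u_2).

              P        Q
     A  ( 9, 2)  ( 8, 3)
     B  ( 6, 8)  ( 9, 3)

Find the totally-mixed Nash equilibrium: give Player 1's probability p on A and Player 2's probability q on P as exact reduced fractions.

p=5/6, q=1/4

P1 indiff ⇒ q·9+(1-q)·8 = q·6+(1-q)·9 ⇒ q(3) = (1-q)(1) ⇒ q = 1/4
P2 indiff ⇒ p·2+(1-p)·8 = p·3+(1-p)·3 ⇒ p(-1) = (1-p)(-5) ⇒ p = 5/6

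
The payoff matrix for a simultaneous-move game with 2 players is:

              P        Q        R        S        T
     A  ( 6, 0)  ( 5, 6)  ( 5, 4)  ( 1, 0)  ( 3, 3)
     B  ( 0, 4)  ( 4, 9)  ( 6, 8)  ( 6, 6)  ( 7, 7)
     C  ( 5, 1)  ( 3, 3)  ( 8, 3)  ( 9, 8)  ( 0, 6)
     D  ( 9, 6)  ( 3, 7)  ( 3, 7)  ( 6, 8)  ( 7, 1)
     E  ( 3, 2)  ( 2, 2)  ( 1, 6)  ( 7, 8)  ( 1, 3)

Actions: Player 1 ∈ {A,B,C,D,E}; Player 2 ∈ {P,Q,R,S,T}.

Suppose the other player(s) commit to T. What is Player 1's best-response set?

P1 best: {B,D}

u_1(A vs T) = 3
u_1(B vs T) = 7
u_1(C vs T) = 0
u_1(D vs T) = 7
u_1(E vs T) = 1
max payoff 7 at {B,D}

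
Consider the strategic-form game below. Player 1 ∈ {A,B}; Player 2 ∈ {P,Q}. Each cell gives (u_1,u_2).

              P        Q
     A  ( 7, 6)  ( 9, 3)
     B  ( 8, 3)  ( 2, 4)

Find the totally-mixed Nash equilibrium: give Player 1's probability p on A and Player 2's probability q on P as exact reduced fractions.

p=1/4, q=7/8

P1 indiff ⇒ q·7+(1-q)·9 = q·8+(1-q)·2 ⇒ q(-1) = (1-q)(-7) ⇒ q = 7/8
P2 indiff ⇒ p·6+(1-p)·3 = p·3+(1-p)·4 ⇒ p(3) = (1-p)(1) ⇒ p = 1/4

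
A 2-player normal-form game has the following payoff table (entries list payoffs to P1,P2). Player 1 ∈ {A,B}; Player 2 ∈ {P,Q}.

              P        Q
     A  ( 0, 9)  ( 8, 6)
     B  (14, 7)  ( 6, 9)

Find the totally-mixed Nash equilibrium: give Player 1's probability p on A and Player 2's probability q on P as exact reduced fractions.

(p,q) = (2/5, 1/8)

P1 indiff ⇒ q·0+(1-q)·8 = q·14+(1-q)·6 ⇒ q(-14) = (1-q)(-2) ⇒ q = 1/8
P2 indiff ⇒ p·9+(1-p)·7 = p·6+(1-p)·9 ⇒ p(3) = (1-p)(2) ⇒ p = 2/5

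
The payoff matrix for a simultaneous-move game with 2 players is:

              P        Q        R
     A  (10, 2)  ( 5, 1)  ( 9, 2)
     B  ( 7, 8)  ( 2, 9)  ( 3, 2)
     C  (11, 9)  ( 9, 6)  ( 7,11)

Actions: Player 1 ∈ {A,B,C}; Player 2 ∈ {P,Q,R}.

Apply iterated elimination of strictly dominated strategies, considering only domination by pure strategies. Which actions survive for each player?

Survivors P1:{A,C} P2:{P,R}

P1 drop B (A beats it: P:10>7 Q:5>2 R:9>3)
P2 drop Q (P beats it: A:2>1 C:9>6)
P1→{A,C} P2→{P,R}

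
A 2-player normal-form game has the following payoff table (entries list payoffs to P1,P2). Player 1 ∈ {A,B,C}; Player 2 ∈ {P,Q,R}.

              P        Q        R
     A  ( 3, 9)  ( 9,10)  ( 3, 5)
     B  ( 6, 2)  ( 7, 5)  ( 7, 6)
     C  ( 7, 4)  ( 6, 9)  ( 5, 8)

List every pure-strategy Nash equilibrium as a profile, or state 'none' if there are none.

(A,P): not NE [P1→C gives 7>3; P2→Q gives 10>9]
(A,Q): NE
(A,R): not NE [P1→B gives 7>3; P2→Q gives 10>5]
(B,P): not NE [P1→C gives 7>6; P2→R gives 6>2]
(B,Q): not NE [P1→A gives 9>7; P2→R gives 6>5]
(B,R): NE
(C,P): not NE [P2→Q gives 9>4]
(C,Q): not NE [P1→A gives 9>6]
(C,R): not NE [P1→B gives 7>5; P2→Q gives 9>8]

Nash profiles: (A,Q), (B,R)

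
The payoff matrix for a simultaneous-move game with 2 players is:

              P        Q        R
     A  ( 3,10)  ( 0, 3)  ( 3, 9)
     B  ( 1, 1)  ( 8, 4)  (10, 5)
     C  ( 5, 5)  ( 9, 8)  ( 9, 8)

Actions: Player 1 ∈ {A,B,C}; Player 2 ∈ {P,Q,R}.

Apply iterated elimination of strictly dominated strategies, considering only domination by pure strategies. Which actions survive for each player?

Remaining: P1:{B,C} P2:{Q,R}

P1 drop A (C beats it: P:5>3 Q:9>0 R:9>3)
P2 drop P (Q beats it: B:4>1 C:8>5)
P1→{B,C} P2→{Q,R}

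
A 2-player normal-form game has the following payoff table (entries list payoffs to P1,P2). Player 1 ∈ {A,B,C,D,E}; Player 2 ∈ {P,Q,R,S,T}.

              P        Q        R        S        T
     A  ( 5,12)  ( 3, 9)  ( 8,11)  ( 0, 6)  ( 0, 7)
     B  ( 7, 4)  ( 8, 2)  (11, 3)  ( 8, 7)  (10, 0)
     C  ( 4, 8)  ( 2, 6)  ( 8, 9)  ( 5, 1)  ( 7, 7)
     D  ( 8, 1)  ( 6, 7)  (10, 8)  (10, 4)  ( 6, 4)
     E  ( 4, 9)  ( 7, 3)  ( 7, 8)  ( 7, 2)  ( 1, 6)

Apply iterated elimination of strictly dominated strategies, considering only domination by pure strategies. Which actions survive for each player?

Remaining: P1:{B,D} P2:{R,S}

P1 drop A (B beats it: P:7>5 Q:8>3 R:11>8 S:8>0 T:10>0)
P1 drop C (B beats it: P:7>4 Q:8>2 R:11>8 S:8>5 T:10>7)
P1 drop E (B beats it: P:7>4 Q:8>7 R:11>7 S:8>7 T:10>1)
P2 drop P (S beats it: B:7>4 D:4>1)
P2 drop Q (R beats it: B:3>2 D:8>7)
P2 drop T (R beats it: B:3>0 D:8>4)
P1→{B,D} P2→{R,S}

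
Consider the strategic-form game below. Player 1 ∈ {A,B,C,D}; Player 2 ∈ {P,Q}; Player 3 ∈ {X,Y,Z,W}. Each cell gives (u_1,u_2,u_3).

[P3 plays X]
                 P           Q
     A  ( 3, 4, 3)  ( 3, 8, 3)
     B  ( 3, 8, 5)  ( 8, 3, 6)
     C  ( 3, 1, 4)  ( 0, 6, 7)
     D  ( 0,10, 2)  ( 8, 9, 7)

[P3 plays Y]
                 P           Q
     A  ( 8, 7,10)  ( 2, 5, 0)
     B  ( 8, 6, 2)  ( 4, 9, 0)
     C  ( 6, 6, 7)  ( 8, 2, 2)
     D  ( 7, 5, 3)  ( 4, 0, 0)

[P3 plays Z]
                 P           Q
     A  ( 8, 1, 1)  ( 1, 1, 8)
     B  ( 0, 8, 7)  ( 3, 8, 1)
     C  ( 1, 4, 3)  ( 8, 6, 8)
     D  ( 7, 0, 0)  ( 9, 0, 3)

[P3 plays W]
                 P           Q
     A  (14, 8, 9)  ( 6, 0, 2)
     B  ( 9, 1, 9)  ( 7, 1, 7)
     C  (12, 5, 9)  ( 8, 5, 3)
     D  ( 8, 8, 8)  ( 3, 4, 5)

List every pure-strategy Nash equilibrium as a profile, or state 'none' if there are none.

(A,P,X): not NE [P2→Q gives 8>4; P3→Y gives 10>3]
(A,P,Y): NE
(A,P,Z): not NE [P3→Y gives 10>1]
(A,P,W): not NE [P3→Y gives 10>9]
(A,Q,X): not NE [P1→D gives 8>3; P3→Z gives 8>3]
(A,Q,Y): not NE [P1→C gives 8>2; P2→P gives 7>5; P3→Z gives 8>0]
(A,Q,Z): not NE [P1→D gives 9>1]
(A,Q,W): not NE [P1→C gives 8>6; P2→P gives 8>0; P3→Z gives 8>2]
(B,P,X): not NE [P3→W gives 9>5]
(B,P,Y): not NE [P2→Q gives 9>6; P3→W gives 9>2]
(B,P,Z): not NE [P1→A gives 8>0; P3→W gives 9>7]
(B,P,W): not NE [P1→A gives 14>9]
(B,Q,X): not NE [P2→P gives 8>3; P3→W gives 7>6]
(B,Q,Y): not NE [P1→C gives 8>4; P3→W gives 7>0]
(B,Q,Z): not NE [P1→D gives 9>3; P3→W gives 7>1]
(B,Q,W): not NE [P1→C gives 8>7]
(C,P,X): not NE [P2→Q gives 6>1; P3→W gives 9>4]
(C,P,Y): not NE [P1→B gives 8>6; P3→W gives 9>7]
(C,P,Z): not NE [P1→A gives 8>1; P2→Q gives 6>4; P3→W gives 9>3]
(C,P,W): not NE [P1→A gives 14>12]
(C,Q,X): not NE [P1→D gives 8>0; P3→Z gives 8>7]
(C,Q,Y): not NE [P2→P gives 6>2; P3→Z gives 8>2]
(C,Q,Z): not NE [P1→D gives 9>8]
(C,Q,W): not NE [P3→Z gives 8>3]
(D,P,X): not NE [P1→C gives 3>0; P3→W gives 8>2]
(D,P,Y): not NE [P1→B gives 8>7; P3→W gives 8>3]
(D,P,Z): not NE [P1→A gives 8>7; P3→W gives 8>0]
(D,P,W): not NE [P1→A gives 14>8]
(D,Q,X): not NE [P2→P gives 10>9]
(D,Q,Y): not NE [P1→C gives 8>4; P2→P gives 5>0; P3→X gives 7>0]
(D,Q,Z): not NE [P3→X gives 7>3]
(D,Q,W): not NE [P1→C gives 8>3; P2→P gives 8>4; P3→X gives 7>5]

NE set: (A,P,Y)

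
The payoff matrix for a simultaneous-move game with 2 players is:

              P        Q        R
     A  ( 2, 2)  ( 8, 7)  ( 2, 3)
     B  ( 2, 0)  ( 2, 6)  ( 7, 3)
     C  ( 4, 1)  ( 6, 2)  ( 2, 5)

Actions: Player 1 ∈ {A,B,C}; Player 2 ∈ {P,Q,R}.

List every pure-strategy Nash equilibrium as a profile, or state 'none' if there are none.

(A,P): not NE [P1→C gives 4>2; P2→Q gives 7>2]
(A,Q): NE
(A,R): not NE [P1→B gives 7>2; P2→Q gives 7>3]
(B,P): not NE [P1→C gives 4>2; P2→Q gives 6>0]
(B,Q): not NE [P1→A gives 8>2]
(B,R): not NE [P2→Q gives 6>3]
(C,P): not NE [P2→R gives 5>1]
(C,Q): not NE [P1→A gives 8>6; P2→R gives 5>2]
(C,R): not NE [P1→B gives 7>2]

PSNE = {(A,Q)}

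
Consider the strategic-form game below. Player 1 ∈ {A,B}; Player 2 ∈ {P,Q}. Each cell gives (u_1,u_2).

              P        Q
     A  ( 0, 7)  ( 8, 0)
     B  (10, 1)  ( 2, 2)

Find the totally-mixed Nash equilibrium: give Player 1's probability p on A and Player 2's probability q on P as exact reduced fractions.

P1 mixes 1/8 on A; P2 mixes 3/8 on P

P1 indiff ⇒ q·0+(1-q)·8 = q·10+(1-q)·2 ⇒ q(-10) = (1-q)(-6) ⇒ q = 3/8
P2 indiff ⇒ p·7+(1-p)·1 = p·0+(1-p)·2 ⇒ p(7) = (1-p)(1) ⇒ p = 1/8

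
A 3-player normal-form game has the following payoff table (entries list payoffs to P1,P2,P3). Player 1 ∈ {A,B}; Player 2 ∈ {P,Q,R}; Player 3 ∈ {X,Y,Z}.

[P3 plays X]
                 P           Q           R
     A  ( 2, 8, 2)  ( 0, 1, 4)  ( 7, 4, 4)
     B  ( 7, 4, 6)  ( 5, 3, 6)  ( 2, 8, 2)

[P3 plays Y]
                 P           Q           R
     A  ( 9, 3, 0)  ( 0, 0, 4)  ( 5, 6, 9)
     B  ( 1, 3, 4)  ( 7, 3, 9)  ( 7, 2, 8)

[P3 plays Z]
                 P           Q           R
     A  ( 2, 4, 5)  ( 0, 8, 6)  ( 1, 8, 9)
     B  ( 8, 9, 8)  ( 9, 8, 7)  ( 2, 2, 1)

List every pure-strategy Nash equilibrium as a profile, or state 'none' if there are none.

PSNE = {(B,P,Z), (B,Q,Y)}

(A,P,X): not NE [P1→B gives 7>2; P3→Z gives 5>2]
(A,P,Y): not NE [P2→R gives 6>3; P3→Z gives 5>0]
(A,P,Z): not NE [P1→B gives 8>2; P2→R gives 8>4]
(A,Q,X): not NE [P1→B gives 5>0; P2→P gives 8>1; P3→Z gives 6>4]
(A,Q,Y): not NE [P1→B gives 7>0; P2→R gives 6>0; P3→Z gives 6>4]
(A,Q,Z): not NE [P1→B gives 9>0]
(A,R,X): not NE [P2→P gives 8>4; P3→Z gives 9>4]
(A,R,Y): not NE [P1→B gives 7>5]
(A,R,Z): not NE [P1→B gives 2>1]
(B,P,X): not NE [P2→R gives 8>4; P3→Z gives 8>6]
(B,P,Y): not NE [P1→A gives 9>1; P3→Z gives 8>4]
(B,P,Z): NE
(B,Q,X): not NE [P2→R gives 8>3; P3→Y gives 9>6]
(B,Q,Y): NE
(B,Q,Z): not NE [P2→P gives 9>8; P3→Y gives 9>7]
(B,R,X): not NE [P1→A gives 7>2; P3→Y gives 8>2]
(B,R,Y): not NE [P2→Q gives 3>2]
(B,R,Z): not NE [P2→P gives 9>2; P3→Y gives 8>1]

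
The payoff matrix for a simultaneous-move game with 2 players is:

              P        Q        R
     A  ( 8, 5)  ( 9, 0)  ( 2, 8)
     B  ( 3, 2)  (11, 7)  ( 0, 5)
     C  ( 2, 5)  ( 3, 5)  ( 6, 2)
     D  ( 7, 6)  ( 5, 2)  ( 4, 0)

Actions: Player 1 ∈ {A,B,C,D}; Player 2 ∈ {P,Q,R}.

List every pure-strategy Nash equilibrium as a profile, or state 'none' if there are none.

PSNE = {(B,Q)}

(A,P): not NE [P2→R gives 8>5]
(A,Q): not NE [P1→B gives 11>9; P2→R gives 8>0]
(A,R): not NE [P1→C gives 6>2]
(B,P): not NE [P1→A gives 8>3; P2→Q gives 7>2]
(B,Q): NE
(B,R): not NE [P1→C gives 6>0; P2→Q gives 7>5]
(C,P): not NE [P1→A gives 8>2]
(C,Q): not NE [P1→B gives 11>3]
(C,R): not NE [P2→Q gives 5>2]
(D,P): not NE [P1→A gives 8>7]
(D,Q): not NE [P1→B gives 11>5; P2→P gives 6>2]
(D,R): not NE [P1→C gives 6>4; P2→P gives 6>0]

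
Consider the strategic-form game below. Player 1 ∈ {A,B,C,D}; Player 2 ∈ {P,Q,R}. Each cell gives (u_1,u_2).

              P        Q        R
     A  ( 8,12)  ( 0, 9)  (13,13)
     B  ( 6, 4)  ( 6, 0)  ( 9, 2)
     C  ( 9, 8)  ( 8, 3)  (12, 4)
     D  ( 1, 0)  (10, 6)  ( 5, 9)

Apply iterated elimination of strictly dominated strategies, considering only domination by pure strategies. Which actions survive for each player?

P1 drop B (C beats it: P:9>6 Q:8>6 R:12>9)
P2 drop Q (R beats it: A:13>9 C:4>3 D:9>6)
P1 drop D (A beats it: P:8>1 R:13>5)
P1→{A,C} P2→{P,R}

Survivors P1:{A,C} P2:{P,R}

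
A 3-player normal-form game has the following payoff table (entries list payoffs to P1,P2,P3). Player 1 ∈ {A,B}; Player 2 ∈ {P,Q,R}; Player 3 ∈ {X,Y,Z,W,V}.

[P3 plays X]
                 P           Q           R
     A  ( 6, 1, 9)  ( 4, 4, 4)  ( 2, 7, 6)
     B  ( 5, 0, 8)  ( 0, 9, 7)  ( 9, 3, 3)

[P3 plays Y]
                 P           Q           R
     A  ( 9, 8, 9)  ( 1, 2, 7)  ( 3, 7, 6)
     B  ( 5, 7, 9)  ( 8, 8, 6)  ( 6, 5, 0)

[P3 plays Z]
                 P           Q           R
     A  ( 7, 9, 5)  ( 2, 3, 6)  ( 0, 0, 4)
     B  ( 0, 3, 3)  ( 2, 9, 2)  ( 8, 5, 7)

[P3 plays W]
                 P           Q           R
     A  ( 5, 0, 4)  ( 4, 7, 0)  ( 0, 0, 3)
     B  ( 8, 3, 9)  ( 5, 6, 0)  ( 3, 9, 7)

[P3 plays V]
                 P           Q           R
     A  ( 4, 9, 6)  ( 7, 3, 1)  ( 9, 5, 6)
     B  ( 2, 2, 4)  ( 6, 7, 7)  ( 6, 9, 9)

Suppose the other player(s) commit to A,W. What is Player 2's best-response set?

P2 best: {Q}

u_2(P vs A,W) = 0
u_2(Q vs A,W) = 7
u_2(R vs A,W) = 0
max payoff 7 at {Q}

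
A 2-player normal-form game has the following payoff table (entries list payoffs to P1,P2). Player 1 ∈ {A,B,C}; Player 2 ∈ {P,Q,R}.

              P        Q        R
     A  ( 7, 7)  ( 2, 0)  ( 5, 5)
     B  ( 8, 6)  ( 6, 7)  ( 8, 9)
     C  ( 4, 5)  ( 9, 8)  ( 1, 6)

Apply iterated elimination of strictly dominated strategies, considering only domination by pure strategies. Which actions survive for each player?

P1 drop A (B beats it: P:8>7 Q:6>2 R:8>5)
P2 drop P (Q beats it: B:7>6 C:8>5)
P1→{B,C} P2→{Q,R}

IESDS → P1:{B,C} P2:{Q,R}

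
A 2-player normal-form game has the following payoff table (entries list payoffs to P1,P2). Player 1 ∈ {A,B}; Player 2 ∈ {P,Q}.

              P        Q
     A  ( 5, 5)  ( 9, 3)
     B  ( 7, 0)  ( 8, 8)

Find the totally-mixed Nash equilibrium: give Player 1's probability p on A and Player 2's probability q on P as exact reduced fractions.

P1 indiff ⇒ q·5+(1-q)·9 = q·7+(1-q)·8 ⇒ q(-2) = (1-q)(-1) ⇒ q = 1/3
P2 indiff ⇒ p·5+(1-p)·0 = p·3+(1-p)·8 ⇒ p(2) = (1-p)(8) ⇒ p = 4/5

p=4/5, q=1/3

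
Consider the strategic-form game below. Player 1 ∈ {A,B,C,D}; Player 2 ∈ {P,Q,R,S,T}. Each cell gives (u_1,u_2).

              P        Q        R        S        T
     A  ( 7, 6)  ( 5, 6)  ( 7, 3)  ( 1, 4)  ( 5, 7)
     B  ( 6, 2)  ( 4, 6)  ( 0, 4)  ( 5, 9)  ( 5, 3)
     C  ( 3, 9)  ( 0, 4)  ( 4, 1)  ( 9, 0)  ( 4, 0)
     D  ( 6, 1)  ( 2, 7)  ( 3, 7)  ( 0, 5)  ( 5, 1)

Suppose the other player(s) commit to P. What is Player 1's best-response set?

P1 best: {A}

u_1(A vs P) = 7
u_1(B vs P) = 6
u_1(C vs P) = 3
u_1(D vs P) = 6
max payoff 7 at {A}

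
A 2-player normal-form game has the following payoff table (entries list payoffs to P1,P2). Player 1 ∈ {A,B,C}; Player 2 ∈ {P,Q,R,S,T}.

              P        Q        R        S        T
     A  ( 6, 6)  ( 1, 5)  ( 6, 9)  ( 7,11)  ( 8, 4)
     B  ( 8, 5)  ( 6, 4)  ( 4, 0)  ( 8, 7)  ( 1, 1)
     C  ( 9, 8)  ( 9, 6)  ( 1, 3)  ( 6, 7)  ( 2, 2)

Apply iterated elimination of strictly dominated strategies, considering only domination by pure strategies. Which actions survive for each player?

P2 drop Q (P beats it: A:6>5 B:5>4 C:8>6)
P2 drop R (S beats it: A:11>9 B:7>0 C:7>3)
P2 drop T (P beats it: A:6>4 B:5>1 C:8>2)
P1 drop A (B beats it: P:8>6 S:8>7)
P1→{B,C} P2→{P,S}

Remaining: P1:{B,C} P2:{P,S}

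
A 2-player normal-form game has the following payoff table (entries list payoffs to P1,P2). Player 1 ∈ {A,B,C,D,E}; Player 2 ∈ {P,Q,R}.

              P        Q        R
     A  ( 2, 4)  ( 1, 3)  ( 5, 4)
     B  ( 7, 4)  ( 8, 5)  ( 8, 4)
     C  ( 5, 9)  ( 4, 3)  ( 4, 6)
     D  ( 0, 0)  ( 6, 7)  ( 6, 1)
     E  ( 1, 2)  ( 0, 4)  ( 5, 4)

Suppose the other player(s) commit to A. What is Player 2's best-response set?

u_2(P vs A) = 4
u_2(Q vs A) = 3
u_2(R vs A) = 4
max payoff 4 at {P,R}

BR_2 = {P,R}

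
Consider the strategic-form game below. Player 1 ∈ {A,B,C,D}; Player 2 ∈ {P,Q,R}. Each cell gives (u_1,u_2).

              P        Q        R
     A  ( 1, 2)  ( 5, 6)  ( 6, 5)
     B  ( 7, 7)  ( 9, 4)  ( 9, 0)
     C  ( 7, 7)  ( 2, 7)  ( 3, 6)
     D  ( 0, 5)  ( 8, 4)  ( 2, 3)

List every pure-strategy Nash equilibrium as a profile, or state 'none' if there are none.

NE set: (B,P), (C,P)

(A,P): not NE [P1→C gives 7>1; P2→Q gives 6>2]
(A,Q): not NE [P1→B gives 9>5]
(A,R): not NE [P1→B gives 9>6; P2→Q gives 6>5]
(B,P): NE
(B,Q): not NE [P2→P gives 7>4]
(B,R): not NE [P2→P gives 7>0]
(C,P): NE
(C,Q): not NE [P1→B gives 9>2]
(C,R): not NE [P1→B gives 9>3; P2→Q gives 7>6]
(D,P): not NE [P1→C gives 7>0]
(D,Q): not NE [P1→B gives 9>8; P2→P gives 5>4]
(D,R): not NE [P1→B gives 9>2; P2→P gives 5>3]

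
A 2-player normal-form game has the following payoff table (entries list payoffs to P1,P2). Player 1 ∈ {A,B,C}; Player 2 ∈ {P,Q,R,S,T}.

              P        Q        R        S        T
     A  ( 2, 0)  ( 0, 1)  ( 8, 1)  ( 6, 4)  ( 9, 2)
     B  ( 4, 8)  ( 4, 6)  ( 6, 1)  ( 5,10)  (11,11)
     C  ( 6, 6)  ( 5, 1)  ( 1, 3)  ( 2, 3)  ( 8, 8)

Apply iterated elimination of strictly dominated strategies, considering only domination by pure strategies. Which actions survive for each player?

P2 drop P (T beats it: A:2>0 B:11>8 C:8>6)
P2 drop Q (S beats it: A:4>1 B:10>6 C:3>1)
P1 drop C (A beats it: R:8>1 S:6>2 T:9>8)
P2 drop R (S beats it: A:4>1 B:10>1)
P1→{A,B} P2→{S,T}

Survivors P1:{A,B} P2:{S,T}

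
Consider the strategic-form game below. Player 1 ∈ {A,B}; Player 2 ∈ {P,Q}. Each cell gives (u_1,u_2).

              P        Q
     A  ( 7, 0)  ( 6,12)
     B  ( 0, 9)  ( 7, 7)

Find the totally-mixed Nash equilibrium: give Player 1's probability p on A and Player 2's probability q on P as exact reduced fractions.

P1 indiff ⇒ q·7+(1-q)·6 = q·0+(1-q)·7 ⇒ q(7) = (1-q)(1) ⇒ q = 1/8
P2 indiff ⇒ p·0+(1-p)·9 = p·12+(1-p)·7 ⇒ p(-12) = (1-p)(-2) ⇒ p = 1/7

P1 mixes 1/7 on A; P2 mixes 1/8 on P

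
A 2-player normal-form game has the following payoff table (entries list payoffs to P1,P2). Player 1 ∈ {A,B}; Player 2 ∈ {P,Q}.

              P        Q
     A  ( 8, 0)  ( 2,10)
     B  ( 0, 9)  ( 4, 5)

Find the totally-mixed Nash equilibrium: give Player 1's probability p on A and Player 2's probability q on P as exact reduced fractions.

(p,q) = (2/7, 1/5)

P1 indiff ⇒ q·8+(1-q)·2 = q·0+(1-q)·4 ⇒ q(8) = (1-q)(2) ⇒ q = 1/5
P2 indiff ⇒ p·0+(1-p)·9 = p·10+(1-p)·5 ⇒ p(-10) = (1-p)(-4) ⇒ p = 2/7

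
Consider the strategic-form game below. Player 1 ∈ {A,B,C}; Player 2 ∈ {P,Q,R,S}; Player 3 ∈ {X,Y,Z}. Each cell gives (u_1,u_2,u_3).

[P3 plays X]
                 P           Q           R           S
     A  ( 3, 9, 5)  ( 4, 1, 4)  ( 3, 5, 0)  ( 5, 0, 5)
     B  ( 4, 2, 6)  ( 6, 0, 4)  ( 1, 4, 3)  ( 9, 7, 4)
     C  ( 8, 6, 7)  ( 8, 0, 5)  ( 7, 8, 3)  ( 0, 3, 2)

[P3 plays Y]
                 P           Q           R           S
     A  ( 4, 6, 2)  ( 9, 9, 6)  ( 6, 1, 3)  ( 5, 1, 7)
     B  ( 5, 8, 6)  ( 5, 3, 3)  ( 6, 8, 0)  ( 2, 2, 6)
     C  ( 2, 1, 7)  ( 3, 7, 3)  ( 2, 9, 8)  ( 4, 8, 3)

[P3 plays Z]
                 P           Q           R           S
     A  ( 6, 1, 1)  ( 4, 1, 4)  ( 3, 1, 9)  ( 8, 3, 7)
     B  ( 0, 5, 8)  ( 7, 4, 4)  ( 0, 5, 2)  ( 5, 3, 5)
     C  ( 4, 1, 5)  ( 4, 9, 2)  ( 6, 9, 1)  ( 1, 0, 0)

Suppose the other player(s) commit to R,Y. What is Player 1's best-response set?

BR_1 = {A,B}

u_1(A vs R,Y) = 6
u_1(B vs R,Y) = 6
u_1(C vs R,Y) = 2
max payoff 6 at {A,B}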